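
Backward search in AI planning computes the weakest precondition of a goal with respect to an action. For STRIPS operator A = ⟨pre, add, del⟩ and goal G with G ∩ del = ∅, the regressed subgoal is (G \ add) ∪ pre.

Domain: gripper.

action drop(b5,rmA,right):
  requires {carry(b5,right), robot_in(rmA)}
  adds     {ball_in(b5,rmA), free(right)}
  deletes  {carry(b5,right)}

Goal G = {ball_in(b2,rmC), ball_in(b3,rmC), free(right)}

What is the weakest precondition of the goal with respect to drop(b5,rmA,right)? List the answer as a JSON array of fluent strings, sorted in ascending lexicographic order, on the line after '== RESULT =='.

Regress:
  G ∩ del = {}  (empty — regression defined)
  G \ add = {ball_in(b2,rmC), ball_in(b3,rmC), free(right)} \ {ball_in(b5,rmA), free(right)} = {ball_in(b2,rmC), ball_in(b3,rmC)}
  ∪ pre   = {ball_in(b2,rmC), ball_in(b3,rmC)} ∪ {carry(b5,right), robot_in(rmA)}
          = {ball_in(b2,rmC), ball_in(b3,rmC), carry(b5,right), robot_in(rmA)}

== RESULT ==
["ball_in(b2,rmC)", "ball_in(b3,rmC)", "carry(b5,right)", "robot_in(rmA)"]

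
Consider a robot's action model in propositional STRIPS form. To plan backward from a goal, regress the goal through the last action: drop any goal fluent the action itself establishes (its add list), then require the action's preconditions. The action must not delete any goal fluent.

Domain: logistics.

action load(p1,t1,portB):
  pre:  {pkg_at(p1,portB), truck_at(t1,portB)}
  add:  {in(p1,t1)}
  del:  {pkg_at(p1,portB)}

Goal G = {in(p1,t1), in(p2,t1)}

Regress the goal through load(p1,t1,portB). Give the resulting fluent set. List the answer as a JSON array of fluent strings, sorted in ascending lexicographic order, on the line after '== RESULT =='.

Regress:
  G ∩ del = {}  (empty — regression defined)
  G \ add = {in(p1,t1), in(p2,t1)} \ {in(p1,t1)} = {in(p2,t1)}
  ∪ pre   = {in(p2,t1)} ∪ {pkg_at(p1,portB), truck_at(t1,portB)}
          = {in(p2,t1), pkg_at(p1,portB), truck_at(t1,portB)}

== RESULT ==
["in(p2,t1)", "pkg_at(p1,portB)", "truck_at(t1,portB)"]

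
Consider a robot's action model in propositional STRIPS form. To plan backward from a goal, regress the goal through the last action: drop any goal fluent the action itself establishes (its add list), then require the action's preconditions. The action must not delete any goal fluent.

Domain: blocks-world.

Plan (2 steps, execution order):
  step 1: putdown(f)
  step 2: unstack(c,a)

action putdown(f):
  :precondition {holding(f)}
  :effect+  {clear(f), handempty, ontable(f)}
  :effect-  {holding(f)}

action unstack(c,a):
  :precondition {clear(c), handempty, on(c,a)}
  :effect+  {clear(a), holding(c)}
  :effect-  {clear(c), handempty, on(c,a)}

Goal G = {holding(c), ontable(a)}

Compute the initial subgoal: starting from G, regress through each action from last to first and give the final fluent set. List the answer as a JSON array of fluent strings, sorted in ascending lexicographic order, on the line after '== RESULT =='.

Regress step by step:
  through step 2 (unstack(c,a)): drop {holding(c)}, keep {ontable(a)}, require {clear(c), handempty, on(c,a)}
    → {clear(c), handempty, on(c,a), ontable(a)}
  through step 1 (putdown(f)): drop {handempty}, keep {clear(c), on(c,a), ontable(a)}, require {holding(f)}
    → {clear(c), holding(f), on(c,a), ontable(a)}

== RESULT ==
["clear(c)", "holding(f)", "on(c,a)", "ontable(a)"]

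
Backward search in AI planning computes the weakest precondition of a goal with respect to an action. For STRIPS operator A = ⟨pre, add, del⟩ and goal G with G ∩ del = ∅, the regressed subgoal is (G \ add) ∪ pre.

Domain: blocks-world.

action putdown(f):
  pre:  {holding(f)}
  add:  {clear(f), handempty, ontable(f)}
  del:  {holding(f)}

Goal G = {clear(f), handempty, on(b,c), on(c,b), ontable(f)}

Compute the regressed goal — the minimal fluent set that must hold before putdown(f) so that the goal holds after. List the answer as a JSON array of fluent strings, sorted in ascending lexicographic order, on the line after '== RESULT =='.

Compute (G \ add) ∪ pre:
  G ∩ del = {}  (empty — regression defined)
  G \ add = {clear(f), handempty, on(b,c), on(c,b), ontable(f)} \ {clear(f), handempty, ontable(f)} = {on(b,c), on(c,b)}
  ∪ pre   = {on(b,c), on(c,b)} ∪ {holding(f)}
          = {holding(f), on(b,c), on(c,b)}

== RESULT ==
["holding(f)", "on(b,c)", "on(c,b)"]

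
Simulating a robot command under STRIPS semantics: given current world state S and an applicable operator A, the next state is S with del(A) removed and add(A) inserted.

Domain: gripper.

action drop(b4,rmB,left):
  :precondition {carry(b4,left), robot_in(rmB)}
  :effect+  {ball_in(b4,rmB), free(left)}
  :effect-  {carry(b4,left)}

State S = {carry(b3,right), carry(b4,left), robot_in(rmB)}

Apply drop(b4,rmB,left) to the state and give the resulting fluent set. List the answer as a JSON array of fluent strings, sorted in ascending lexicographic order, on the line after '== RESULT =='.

Compute (S \ del) ∪ add:
  pre ⊆ S: {carry(b4,left), robot_in(rmB)} ⊆ S  — applicable
  S \ del = {carry(b3,right), robot_in(rmB)}
  ∪ add   = {ball_in(b4,rmB), carry(b3,right), free(left), robot_in(rmB)}

== RESULT ==
["ball_in(b4,rmB)", "carry(b3,right)", "free(left)", "robot_in(rmB)"]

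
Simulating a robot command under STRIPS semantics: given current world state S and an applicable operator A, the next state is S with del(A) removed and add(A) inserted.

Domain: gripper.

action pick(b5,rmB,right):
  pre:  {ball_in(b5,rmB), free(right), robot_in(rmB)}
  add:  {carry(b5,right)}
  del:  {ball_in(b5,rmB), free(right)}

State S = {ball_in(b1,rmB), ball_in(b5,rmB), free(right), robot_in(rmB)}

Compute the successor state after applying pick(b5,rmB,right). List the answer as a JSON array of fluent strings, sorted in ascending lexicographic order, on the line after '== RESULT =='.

Progress:
  pre ⊆ S: {ball_in(b5,rmB), free(right), robot_in(rmB)} ⊆ S  — applicable
  S \ del = {ball_in(b1,rmB), robot_in(rmB)}
  ∪ add   = {ball_in(b1,rmB), carry(b5,right), robot_in(rmB)}

== RESULT ==
["ball_in(b1,rmB)", "carry(b5,right)", "robot_in(rmB)"]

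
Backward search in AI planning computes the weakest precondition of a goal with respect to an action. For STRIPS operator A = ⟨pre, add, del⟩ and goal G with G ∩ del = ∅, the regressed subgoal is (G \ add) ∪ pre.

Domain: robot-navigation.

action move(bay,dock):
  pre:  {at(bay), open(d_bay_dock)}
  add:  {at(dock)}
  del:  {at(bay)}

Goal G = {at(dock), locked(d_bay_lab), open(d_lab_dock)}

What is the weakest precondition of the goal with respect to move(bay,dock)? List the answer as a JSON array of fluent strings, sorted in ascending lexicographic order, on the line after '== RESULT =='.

Compute (G \ add) ∪ pre:
  G ∩ del = {}  (empty — regression defined)
  G \ add = {at(dock), locked(d_bay_lab), open(d_lab_dock)} \ {at(dock)} = {locked(d_bay_lab), open(d_lab_dock)}
  ∪ pre   = {locked(d_bay_lab), open(d_lab_dock)} ∪ {at(bay), open(d_bay_dock)}
          = {at(bay), locked(d_bay_lab), open(d_bay_dock), open(d_lab_dock)}

== RESULT ==
["at(bay)", "locked(d_bay_lab)", "open(d_bay_dock)", "open(d_lab_dock)"]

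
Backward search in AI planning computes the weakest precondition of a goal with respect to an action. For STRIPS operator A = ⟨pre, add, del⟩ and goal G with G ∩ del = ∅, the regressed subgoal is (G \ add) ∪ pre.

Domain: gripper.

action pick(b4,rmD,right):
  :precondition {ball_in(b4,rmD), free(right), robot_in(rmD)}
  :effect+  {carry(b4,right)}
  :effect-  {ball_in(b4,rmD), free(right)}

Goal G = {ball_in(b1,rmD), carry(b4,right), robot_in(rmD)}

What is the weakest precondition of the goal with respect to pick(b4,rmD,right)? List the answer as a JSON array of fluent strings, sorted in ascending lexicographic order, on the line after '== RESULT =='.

Regress:
  G ∩ del = {}  (empty — regression defined)
  G \ add = {ball_in(b1,rmD), carry(b4,right), robot_in(rmD)} \ {carry(b4,right)} = {ball_in(b1,rmD), robot_in(rmD)}
  ∪ pre   = {ball_in(b1,rmD), robot_in(rmD)} ∪ {ball_in(b4,rmD), free(right), robot_in(rmD)}
          = {ball_in(b1,rmD), ball_in(b4,rmD), free(right), robot_in(rmD)}

== RESULT ==
["ball_in(b1,rmD)", "ball_in(b4,rmD)", "free(right)", "robot_in(rmD)"]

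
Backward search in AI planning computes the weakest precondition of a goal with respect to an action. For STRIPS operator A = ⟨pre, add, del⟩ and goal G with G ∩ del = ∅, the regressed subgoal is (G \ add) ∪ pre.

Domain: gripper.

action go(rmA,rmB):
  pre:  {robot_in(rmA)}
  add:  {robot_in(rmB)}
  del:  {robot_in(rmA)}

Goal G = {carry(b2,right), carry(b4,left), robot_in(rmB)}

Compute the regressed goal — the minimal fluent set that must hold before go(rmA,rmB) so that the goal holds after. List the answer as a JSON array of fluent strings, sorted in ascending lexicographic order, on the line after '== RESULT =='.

Compute (G \ add) ∪ pre:
  G ∩ del = {}  (empty — regression defined)
  G \ add = {carry(b2,right), carry(b4,left), robot_in(rmB)} \ {robot_in(rmB)} = {carry(b2,right), carry(b4,left)}
  ∪ pre   = {carry(b2,right), carry(b4,left)} ∪ {robot_in(rmA)}
          = {carry(b2,right), carry(b4,left), robot_in(rmA)}

== RESULT ==
["carry(b2,right)", "carry(b4,left)", "robot_in(rmA)"]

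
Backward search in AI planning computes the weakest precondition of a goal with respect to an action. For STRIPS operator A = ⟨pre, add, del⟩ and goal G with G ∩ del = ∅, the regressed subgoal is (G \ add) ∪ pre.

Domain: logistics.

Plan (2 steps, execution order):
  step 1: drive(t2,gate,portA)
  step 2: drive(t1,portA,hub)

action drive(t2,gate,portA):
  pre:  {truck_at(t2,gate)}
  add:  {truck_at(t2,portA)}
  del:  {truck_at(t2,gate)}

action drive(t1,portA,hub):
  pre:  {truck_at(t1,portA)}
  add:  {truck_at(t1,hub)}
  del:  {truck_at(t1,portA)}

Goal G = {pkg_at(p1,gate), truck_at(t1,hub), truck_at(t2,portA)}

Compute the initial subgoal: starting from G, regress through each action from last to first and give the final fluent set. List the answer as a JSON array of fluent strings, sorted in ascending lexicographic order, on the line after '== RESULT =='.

Regress step by step:
  through step 2 (drive(t1,portA,hub)): drop {truck_at(t1,hub)}, keep {pkg_at(p1,gate), truck_at(t2,portA)}, require {truck_at(t1,portA)}
    → {pkg_at(p1,gate), truck_at(t1,portA), truck_at(t2,portA)}
  through step 1 (drive(t2,gate,portA)): drop {truck_at(t2,portA)}, keep {pkg_at(p1,gate), truck_at(t1,portA)}, require {truck_at(t2,gate)}
    → {pkg_at(p1,gate), truck_at(t1,portA), truck_at(t2,gate)}

== RESULT ==
["pkg_at(p1,gate)", "truck_at(t1,portA)", "truck_at(t2,gate)"]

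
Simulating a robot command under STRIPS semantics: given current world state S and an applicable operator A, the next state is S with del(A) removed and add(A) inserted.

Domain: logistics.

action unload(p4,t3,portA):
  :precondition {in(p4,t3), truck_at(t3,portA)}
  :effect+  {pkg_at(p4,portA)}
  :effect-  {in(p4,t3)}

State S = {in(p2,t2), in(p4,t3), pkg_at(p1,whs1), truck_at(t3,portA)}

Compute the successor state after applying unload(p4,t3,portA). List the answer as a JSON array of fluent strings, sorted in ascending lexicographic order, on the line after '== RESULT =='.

Progress:
  pre ⊆ S: {in(p4,t3), truck_at(t3,portA)} ⊆ S  — applicable
  S \ del = {in(p2,t2), pkg_at(p1,whs1), truck_at(t3,portA)}
  ∪ add   = {in(p2,t2), pkg_at(p1,whs1), pkg_at(p4,portA), truck_at(t3,portA)}

== RESULT ==
["in(p2,t2)", "pkg_at(p1,whs1)", "pkg_at(p4,portA)", "truck_at(t3,portA)"]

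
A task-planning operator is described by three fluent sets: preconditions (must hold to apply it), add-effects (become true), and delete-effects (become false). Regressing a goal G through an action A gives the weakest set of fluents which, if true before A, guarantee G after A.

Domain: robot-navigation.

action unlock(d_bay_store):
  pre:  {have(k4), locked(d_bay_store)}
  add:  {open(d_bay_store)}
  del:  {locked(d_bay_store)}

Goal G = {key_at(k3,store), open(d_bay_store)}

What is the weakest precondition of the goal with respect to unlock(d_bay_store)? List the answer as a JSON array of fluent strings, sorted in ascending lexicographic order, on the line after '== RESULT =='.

Regress:
  G ∩ del = {}  (empty — regression defined)
  G \ add = {key_at(k3,store), open(d_bay_store)} \ {open(d_bay_store)} = {key_at(k3,store)}
  ∪ pre   = {key_at(k3,store)} ∪ {have(k4), locked(d_bay_store)}
          = {have(k4), key_at(k3,store), locked(d_bay_store)}

== RESULT ==
["have(k4)", "key_at(k3,store)", "locked(d_bay_store)"]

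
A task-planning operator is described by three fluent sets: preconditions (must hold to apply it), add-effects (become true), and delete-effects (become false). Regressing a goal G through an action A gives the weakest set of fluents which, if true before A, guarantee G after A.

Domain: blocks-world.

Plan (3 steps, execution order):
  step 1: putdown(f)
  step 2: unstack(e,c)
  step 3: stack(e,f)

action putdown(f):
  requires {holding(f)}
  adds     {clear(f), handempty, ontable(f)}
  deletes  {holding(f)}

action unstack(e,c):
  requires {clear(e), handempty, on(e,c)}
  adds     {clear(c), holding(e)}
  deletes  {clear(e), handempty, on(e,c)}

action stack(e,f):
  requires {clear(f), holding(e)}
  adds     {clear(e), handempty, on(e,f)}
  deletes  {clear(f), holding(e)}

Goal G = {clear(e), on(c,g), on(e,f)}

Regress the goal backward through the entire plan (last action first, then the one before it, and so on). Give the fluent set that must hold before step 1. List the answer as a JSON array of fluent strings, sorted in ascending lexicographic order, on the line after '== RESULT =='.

Work backward from the goal:
  through step 3 (stack(e,f)): drop {clear(e), on(e,f)}, keep {on(c,g)}, require {clear(f), holding(e)}
    → {clear(f), holding(e), on(c,g)}
  through step 2 (unstack(e,c)): drop {holding(e)}, keep {clear(f), on(c,g)}, require {clear(e), handempty, on(e,c)}
    → {clear(e), clear(f), handempty, on(c,g), on(e,c)}
  through step 1 (putdown(f)): drop {clear(f), handempty}, keep {clear(e), on(c,g), on(e,c)}, require {holding(f)}
    → {clear(e), holding(f), on(c,g), on(e,c)}

== RESULT ==
["clear(e)", "holding(f)", "on(c,g)", "on(e,c)"]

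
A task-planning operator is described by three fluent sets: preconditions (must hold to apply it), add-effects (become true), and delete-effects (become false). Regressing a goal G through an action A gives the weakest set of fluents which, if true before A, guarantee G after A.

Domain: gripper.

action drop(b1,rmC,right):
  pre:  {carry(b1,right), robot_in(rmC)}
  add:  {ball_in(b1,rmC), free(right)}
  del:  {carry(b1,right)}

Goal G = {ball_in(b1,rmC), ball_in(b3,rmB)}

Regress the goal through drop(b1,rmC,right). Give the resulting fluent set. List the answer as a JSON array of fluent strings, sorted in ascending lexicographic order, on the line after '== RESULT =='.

Regress:
  G ∩ del = {}  (empty — regression defined)
  G \ add = {ball_in(b1,rmC), ball_in(b3,rmB)} \ {ball_in(b1,rmC), free(right)} = {ball_in(b3,rmB)}
  ∪ pre   = {ball_in(b3,rmB)} ∪ {carry(b1,right), robot_in(rmC)}
          = {ball_in(b3,rmB), carry(b1,right), robot_in(rmC)}

== RESULT ==
["ball_in(b3,rmB)", "carry(b1,right)", "robot_in(rmC)"]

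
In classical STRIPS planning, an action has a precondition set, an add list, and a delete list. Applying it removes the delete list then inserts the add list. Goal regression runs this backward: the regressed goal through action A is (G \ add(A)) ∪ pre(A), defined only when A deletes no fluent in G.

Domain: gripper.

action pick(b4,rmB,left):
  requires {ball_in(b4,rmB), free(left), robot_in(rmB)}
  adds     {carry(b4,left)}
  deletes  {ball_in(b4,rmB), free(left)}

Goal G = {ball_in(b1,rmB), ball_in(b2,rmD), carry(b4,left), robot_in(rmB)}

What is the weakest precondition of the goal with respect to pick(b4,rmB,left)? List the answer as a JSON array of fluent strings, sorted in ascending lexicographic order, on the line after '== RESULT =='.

Regress:
  G ∩ del = {}  (empty — regression defined)
  G \ add = {ball_in(b1,rmB), ball_in(b2,rmD), carry(b4,left), robot_in(rmB)} \ {carry(b4,left)} = {ball_in(b1,rmB), ball_in(b2,rmD), robot_in(rmB)}
  ∪ pre   = {ball_in(b1,rmB), ball_in(b2,rmD), robot_in(rmB)} ∪ {ball_in(b4,rmB), free(left), robot_in(rmB)}
          = {ball_in(b1,rmB), ball_in(b2,rmD), ball_in(b4,rmB), free(left), robot_in(rmB)}

== RESULT ==
["ball_in(b1,rmB)", "ball_in(b2,rmD)", "ball_in(b4,rmB)", "free(left)", "robot_in(rmB)"]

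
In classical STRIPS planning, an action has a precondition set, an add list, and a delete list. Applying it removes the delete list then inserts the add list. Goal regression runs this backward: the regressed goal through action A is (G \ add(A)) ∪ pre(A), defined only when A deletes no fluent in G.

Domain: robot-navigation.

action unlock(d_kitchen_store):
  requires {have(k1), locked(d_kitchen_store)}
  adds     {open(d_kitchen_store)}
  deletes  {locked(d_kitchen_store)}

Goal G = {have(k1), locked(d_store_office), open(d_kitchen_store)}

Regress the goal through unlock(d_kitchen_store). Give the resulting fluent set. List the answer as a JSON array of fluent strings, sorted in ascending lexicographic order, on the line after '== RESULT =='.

Compute (G \ add) ∪ pre:
  G ∩ del = {}  (empty — regression defined)
  G \ add = {have(k1), locked(d_store_office), open(d_kitchen_store)} \ {open(d_kitchen_store)} = {have(k1), locked(d_store_office)}
  ∪ pre   = {have(k1), locked(d_store_office)} ∪ {have(k1), locked(d_kitchen_store)}
          = {have(k1), locked(d_kitchen_store), locked(d_store_office)}

== RESULT ==
["have(k1)", "locked(d_kitchen_store)", "locked(d_store_office)"]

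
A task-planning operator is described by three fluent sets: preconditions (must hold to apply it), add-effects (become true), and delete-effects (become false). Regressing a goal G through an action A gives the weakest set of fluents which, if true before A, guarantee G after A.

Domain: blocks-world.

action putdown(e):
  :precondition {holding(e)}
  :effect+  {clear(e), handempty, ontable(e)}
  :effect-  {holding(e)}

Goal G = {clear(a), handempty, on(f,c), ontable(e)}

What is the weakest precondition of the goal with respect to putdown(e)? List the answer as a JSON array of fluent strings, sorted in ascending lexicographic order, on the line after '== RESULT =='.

Compute (G \ add) ∪ pre:
  G ∩ del = {}  (empty — regression defined)
  G \ add = {clear(a), handempty, on(f,c), ontable(e)} \ {clear(e), handempty, ontable(e)} = {clear(a), on(f,c)}
  ∪ pre   = {clear(a), on(f,c)} ∪ {holding(e)}
          = {clear(a), holding(e), on(f,c)}

== RESULT ==
["clear(a)", "holding(e)", "on(f,c)"]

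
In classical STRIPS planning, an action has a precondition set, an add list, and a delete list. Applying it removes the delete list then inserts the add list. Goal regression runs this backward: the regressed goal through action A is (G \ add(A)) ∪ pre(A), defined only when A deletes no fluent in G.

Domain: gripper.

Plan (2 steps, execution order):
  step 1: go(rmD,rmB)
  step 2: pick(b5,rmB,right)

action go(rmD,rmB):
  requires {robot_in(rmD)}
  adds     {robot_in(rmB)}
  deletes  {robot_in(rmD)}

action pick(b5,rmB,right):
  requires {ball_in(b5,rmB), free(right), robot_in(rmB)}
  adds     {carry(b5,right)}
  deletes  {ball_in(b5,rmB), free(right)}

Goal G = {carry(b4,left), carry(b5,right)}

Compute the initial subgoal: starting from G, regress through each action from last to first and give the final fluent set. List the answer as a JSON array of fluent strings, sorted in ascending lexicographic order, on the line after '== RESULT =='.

Work backward from the goal:
  through step 2 (pick(b5,rmB,right)): drop {carry(b5,right)}, keep {carry(b4,left)}, require {ball_in(b5,rmB), free(right), robot_in(rmB)}
    → {ball_in(b5,rmB), carry(b4,left), free(right), robot_in(rmB)}
  through step 1 (go(rmD,rmB)): drop {robot_in(rmB)}, keep {ball_in(b5,rmB), carry(b4,left), free(right)}, require {robot_in(rmD)}
    → {ball_in(b5,rmB), carry(b4,left), free(right), robot_in(rmD)}

== RESULT ==
["ball_in(b5,rmB)", "carry(b4,left)", "free(right)", "robot_in(rmD)"]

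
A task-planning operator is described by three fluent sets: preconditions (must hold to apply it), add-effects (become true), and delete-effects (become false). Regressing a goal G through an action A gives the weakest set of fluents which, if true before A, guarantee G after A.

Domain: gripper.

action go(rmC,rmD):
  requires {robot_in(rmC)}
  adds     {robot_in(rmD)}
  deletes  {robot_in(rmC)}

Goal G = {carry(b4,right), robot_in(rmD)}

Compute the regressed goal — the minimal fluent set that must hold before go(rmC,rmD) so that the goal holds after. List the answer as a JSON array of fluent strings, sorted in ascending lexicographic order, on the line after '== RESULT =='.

Regress:
  G ∩ del = {}  (empty — regression defined)
  G \ add = {carry(b4,right), robot_in(rmD)} \ {robot_in(rmD)} = {carry(b4,right)}
  ∪ pre   = {carry(b4,right)} ∪ {robot_in(rmC)}
          = {carry(b4,right), robot_in(rmC)}

== RESULT ==
["carry(b4,right)", "robot_in(rmC)"]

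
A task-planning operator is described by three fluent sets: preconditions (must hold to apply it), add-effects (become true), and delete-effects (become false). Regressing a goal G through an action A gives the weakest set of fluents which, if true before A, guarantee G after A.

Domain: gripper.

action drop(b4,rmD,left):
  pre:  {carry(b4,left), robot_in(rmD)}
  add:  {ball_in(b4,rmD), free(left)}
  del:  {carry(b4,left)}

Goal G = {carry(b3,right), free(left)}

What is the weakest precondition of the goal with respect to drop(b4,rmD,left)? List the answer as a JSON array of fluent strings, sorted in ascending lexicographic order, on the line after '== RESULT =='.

Compute (G \ add) ∪ pre:
  G ∩ del = {}  (empty — regression defined)
  G \ add = {carry(b3,right), free(left)} \ {ball_in(b4,rmD), free(left)} = {carry(b3,right)}
  ∪ pre   = {carry(b3,right)} ∪ {carry(b4,left), robot_in(rmD)}
          = {carry(b3,right), carry(b4,left), robot_in(rmD)}

== RESULT ==
["carry(b3,right)", "carry(b4,left)", "robot_in(rmD)"]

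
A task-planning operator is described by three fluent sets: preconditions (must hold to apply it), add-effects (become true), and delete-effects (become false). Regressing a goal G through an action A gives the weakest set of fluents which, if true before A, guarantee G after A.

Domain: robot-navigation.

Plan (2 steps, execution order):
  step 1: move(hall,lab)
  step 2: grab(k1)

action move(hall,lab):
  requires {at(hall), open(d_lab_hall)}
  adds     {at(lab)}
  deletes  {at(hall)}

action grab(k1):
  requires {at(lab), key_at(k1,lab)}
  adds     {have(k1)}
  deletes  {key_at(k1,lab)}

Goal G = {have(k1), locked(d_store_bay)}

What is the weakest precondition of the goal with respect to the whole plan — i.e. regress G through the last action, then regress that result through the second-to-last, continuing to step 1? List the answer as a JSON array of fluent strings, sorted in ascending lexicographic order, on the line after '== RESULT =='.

Work backward from the goal:
  through step 2 (grab(k1)): drop {have(k1)}, keep {locked(d_store_bay)}, require {at(lab), key_at(k1,lab)}
    → {at(lab), key_at(k1,lab), locked(d_store_bay)}
  through step 1 (move(hall,lab)): drop {at(lab)}, keep {key_at(k1,lab), locked(d_store_bay)}, require {at(hall), open(d_lab_hall)}
    → {at(hall), key_at(k1,lab), locked(d_store_bay), open(d_lab_hall)}

== RESULT ==
["at(hall)", "key_at(k1,lab)", "locked(d_store_bay)", "open(d_lab_hall)"]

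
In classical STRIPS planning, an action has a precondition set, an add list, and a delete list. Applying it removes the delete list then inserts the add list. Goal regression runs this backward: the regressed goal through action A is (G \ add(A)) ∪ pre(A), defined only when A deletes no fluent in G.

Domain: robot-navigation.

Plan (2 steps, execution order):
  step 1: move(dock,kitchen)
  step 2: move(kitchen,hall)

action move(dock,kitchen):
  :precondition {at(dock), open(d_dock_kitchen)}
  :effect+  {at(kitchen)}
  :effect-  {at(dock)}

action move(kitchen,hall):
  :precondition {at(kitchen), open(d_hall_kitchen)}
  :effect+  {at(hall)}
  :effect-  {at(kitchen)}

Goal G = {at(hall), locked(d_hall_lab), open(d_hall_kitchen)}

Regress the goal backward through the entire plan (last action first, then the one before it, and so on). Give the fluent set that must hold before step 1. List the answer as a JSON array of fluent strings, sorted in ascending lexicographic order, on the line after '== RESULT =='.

Work backward from the goal:
  through step 2 (move(kitchen,hall)): drop {at(hall)}, keep {locked(d_hall_lab), open(d_hall_kitchen)}, require {at(kitchen), open(d_hall_kitchen)}
    → {at(kitchen), locked(d_hall_lab), open(d_hall_kitchen)}
  through step 1 (move(dock,kitchen)): drop {at(kitchen)}, keep {locked(d_hall_lab), open(d_hall_kitchen)}, require {at(dock), open(d_dock_kitchen)}
    → {at(dock), locked(d_hall_lab), open(d_dock_kitchen), open(d_hall_kitchen)}

== RESULT ==
["at(dock)", "locked(d_hall_lab)", "open(d_dock_kitchen)", "open(d_hall_kitchen)"]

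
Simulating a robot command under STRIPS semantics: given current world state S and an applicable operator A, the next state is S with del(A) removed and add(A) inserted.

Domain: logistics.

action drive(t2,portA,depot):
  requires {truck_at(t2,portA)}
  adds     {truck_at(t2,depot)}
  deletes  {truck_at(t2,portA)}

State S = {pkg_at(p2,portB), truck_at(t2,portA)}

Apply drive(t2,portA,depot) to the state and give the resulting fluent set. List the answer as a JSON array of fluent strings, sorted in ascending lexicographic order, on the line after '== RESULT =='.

Compute (S \ del) ∪ add:
  pre ⊆ S: {truck_at(t2,portA)} ⊆ S  — applicable
  S \ del = {pkg_at(p2,portB)}
  ∪ add   = {pkg_at(p2,portB), truck_at(t2,depot)}

== RESULT ==
["pkg_at(p2,portB)", "truck_at(t2,depot)"]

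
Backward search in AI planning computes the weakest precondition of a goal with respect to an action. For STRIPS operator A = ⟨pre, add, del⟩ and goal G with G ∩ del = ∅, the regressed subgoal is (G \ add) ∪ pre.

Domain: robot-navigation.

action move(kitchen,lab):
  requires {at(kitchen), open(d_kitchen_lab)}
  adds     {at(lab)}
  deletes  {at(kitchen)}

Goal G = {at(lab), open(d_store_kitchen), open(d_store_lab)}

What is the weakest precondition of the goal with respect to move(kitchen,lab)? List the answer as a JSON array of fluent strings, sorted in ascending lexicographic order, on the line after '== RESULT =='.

Compute (G \ add) ∪ pre:
  G ∩ del = {}  (empty — regression defined)
  G \ add = {at(lab), open(d_store_kitchen), open(d_store_lab)} \ {at(lab)} = {open(d_store_kitchen), open(d_store_lab)}
  ∪ pre   = {open(d_store_kitchen), open(d_store_lab)} ∪ {at(kitchen), open(d_kitchen_lab)}
          = {at(kitchen), open(d_kitchen_lab), open(d_store_kitchen), open(d_store_lab)}

== RESULT ==
["at(kitchen)", "open(d_kitchen_lab)", "open(d_store_kitchen)", "open(d_store_lab)"]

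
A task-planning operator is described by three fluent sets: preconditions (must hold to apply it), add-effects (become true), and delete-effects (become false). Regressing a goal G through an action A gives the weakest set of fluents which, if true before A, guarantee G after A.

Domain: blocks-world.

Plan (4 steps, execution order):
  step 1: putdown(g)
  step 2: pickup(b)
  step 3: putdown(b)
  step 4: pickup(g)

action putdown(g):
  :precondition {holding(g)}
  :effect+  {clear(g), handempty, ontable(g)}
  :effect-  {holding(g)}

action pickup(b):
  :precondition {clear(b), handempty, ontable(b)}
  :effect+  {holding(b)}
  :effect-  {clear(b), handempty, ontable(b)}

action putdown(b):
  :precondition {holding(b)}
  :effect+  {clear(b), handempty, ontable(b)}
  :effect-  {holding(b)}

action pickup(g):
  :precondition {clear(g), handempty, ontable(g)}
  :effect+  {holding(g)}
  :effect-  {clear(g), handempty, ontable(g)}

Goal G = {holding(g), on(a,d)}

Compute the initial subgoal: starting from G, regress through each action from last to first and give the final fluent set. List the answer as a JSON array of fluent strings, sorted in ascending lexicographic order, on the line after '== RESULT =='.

Work backward from the goal:
  through step 4 (pickup(g)): drop {holding(g)}, keep {on(a,d)}, require {clear(g), handempty, ontable(g)}
    → {clear(g), handempty, on(a,d), ontable(g)}
  through step 3 (putdown(b)): drop {handempty}, keep {clear(g), on(a,d), ontable(g)}, require {holding(b)}
    → {clear(g), holding(b), on(a,d), ontable(g)}
  through step 2 (pickup(b)): drop {holding(b)}, keep {clear(g), on(a,d), ontable(g)}, require {clear(b), handempty, ontable(b)}
    → {clear(b), clear(g), handempty, on(a,d), ontable(b), ontable(g)}
  through step 1 (putdown(g)): drop {clear(g), handempty, ontable(g)}, keep {clear(b), on(a,d), ontable(b)}, require {holding(g)}
    → {clear(b), holding(g), on(a,d), ontable(b)}

== RESULT ==
["clear(b)", "holding(g)", "on(a,d)", "ontable(b)"]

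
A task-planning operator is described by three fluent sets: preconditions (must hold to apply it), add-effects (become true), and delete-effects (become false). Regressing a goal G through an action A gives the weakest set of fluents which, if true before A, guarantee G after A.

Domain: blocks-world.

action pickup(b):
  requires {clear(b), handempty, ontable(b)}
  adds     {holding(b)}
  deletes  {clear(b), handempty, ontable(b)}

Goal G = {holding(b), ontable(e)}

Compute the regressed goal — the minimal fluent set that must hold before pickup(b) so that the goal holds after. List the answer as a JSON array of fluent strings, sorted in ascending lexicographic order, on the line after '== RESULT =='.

Compute (G \ add) ∪ pre:
  G ∩ del = {}  (empty — regression defined)
  G \ add = {holding(b), ontable(e)} \ {holding(b)} = {ontable(e)}
  ∪ pre   = {ontable(e)} ∪ {clear(b), handempty, ontable(b)}
          = {clear(b), handempty, ontable(b), ontable(e)}

== RESULT ==
["clear(b)", "handempty", "ontable(b)", "ontable(e)"]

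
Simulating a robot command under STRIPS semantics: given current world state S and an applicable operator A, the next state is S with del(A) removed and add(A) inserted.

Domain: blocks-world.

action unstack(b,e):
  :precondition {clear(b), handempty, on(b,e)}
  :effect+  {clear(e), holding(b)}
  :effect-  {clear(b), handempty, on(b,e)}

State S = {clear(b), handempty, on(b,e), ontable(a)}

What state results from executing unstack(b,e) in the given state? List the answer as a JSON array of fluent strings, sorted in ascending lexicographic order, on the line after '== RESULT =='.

Progress:
  pre ⊆ S: {clear(b), handempty, on(b,e)} ⊆ S  — applicable
  S \ del = {ontable(a)}
  ∪ add   = {clear(e), holding(b), ontable(a)}

== RESULT ==
["clear(e)", "holding(b)", "ontable(a)"]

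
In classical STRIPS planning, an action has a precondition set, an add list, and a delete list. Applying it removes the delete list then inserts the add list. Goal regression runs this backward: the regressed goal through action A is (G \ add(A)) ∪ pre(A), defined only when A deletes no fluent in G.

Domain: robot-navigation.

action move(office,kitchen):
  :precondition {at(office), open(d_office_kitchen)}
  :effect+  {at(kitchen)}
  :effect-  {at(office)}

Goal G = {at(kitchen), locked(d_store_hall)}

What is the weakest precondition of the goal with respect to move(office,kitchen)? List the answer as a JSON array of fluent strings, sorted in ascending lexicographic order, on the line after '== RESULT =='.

Regress:
  G ∩ del = {}  (empty — regression defined)
  G \ add = {at(kitchen), locked(d_store_hall)} \ {at(kitchen)} = {locked(d_store_hall)}
  ∪ pre   = {locked(d_store_hall)} ∪ {at(office), open(d_office_kitchen)}
          = {at(office), locked(d_store_hall), open(d_office_kitchen)}

== RESULT ==
["at(office)", "locked(d_store_hall)", "open(d_office_kitchen)"]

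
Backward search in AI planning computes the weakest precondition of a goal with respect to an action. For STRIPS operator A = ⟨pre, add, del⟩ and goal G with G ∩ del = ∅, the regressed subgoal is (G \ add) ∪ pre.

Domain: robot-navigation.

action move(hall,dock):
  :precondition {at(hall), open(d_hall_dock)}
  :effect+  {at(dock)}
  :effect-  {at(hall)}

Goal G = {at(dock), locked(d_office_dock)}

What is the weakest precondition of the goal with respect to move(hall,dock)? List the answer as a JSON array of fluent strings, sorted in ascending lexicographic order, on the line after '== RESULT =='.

Compute (G \ add) ∪ pre:
  G ∩ del = {}  (empty — regression defined)
  G \ add = {at(dock), locked(d_office_dock)} \ {at(dock)} = {locked(d_office_dock)}
  ∪ pre   = {locked(d_office_dock)} ∪ {at(hall), open(d_hall_dock)}
          = {at(hall), locked(d_office_dock), open(d_hall_dock)}

== RESULT ==
["at(hall)", "locked(d_office_dock)", "open(d_hall_dock)"]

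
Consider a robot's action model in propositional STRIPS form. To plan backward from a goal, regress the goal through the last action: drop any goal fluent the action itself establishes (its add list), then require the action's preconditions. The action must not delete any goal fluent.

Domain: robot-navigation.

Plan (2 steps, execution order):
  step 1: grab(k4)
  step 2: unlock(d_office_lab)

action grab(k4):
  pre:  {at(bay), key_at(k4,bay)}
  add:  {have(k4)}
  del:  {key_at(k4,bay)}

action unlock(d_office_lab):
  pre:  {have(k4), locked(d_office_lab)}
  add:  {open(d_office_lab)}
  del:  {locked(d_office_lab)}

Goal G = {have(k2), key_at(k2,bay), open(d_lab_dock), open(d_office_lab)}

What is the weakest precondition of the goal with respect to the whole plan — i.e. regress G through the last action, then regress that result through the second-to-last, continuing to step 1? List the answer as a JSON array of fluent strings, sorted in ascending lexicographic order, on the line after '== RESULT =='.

Work backward from the goal:
  through step 2 (unlock(d_office_lab)): drop {open(d_office_lab)}, keep {have(k2), key_at(k2,bay), open(d_lab_dock)}, require {have(k4), locked(d_office_lab)}
    → {have(k2), have(k4), key_at(k2,bay), locked(d_office_lab), open(d_lab_dock)}
  through step 1 (grab(k4)): drop {have(k4)}, keep {have(k2), key_at(k2,bay), locked(d_office_lab), open(d_lab_dock)}, require {at(bay), key_at(k4,bay)}
    → {at(bay), have(k2), key_at(k2,bay), key_at(k4,bay), locked(d_office_lab), open(d_lab_dock)}

== RESULT ==
["at(bay)", "have(k2)", "key_at(k2,bay)", "key_at(k4,bay)", "locked(d_office_lab)", "open(d_lab_dock)"]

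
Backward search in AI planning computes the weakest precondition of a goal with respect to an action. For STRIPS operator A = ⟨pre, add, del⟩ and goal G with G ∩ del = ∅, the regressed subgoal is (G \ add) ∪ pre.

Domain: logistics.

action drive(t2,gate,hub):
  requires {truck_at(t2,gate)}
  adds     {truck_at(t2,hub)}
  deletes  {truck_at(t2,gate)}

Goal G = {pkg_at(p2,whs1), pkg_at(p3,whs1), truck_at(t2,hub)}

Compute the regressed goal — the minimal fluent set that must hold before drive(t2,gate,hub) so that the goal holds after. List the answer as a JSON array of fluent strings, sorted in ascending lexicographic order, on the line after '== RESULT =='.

Regress:
  G ∩ del = {}  (empty — regression defined)
  G \ add = {pkg_at(p2,whs1), pkg_at(p3,whs1), truck_at(t2,hub)} \ {truck_at(t2,hub)} = {pkg_at(p2,whs1), pkg_at(p3,whs1)}
  ∪ pre   = {pkg_at(p2,whs1), pkg_at(p3,whs1)} ∪ {truck_at(t2,gate)}
          = {pkg_at(p2,whs1), pkg_at(p3,whs1), truck_at(t2,gate)}

== RESULT ==
["pkg_at(p2,whs1)", "pkg_at(p3,whs1)", "truck_at(t2,gate)"]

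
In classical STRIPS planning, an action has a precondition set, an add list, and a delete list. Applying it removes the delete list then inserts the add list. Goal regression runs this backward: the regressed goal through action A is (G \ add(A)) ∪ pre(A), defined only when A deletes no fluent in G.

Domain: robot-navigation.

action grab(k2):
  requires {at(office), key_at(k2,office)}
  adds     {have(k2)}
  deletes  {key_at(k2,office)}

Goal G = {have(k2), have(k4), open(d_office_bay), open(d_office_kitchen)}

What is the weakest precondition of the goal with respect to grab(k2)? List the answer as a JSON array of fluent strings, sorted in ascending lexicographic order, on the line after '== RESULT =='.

Compute (G \ add) ∪ pre:
  G ∩ del = {}  (empty — regression defined)
  G \ add = {have(k2), have(k4), open(d_office_bay), open(d_office_kitchen)} \ {have(k2)} = {have(k4), open(d_office_bay), open(d_office_kitchen)}
  ∪ pre   = {have(k4), open(d_office_bay), open(d_office_kitchen)} ∪ {at(office), key_at(k2,office)}
          = {at(office), have(k4), key_at(k2,office), open(d_office_bay), open(d_office_kitchen)}

== RESULT ==
["at(office)", "have(k4)", "key_at(k2,office)", "open(d_office_bay)", "open(d_office_kitchen)"]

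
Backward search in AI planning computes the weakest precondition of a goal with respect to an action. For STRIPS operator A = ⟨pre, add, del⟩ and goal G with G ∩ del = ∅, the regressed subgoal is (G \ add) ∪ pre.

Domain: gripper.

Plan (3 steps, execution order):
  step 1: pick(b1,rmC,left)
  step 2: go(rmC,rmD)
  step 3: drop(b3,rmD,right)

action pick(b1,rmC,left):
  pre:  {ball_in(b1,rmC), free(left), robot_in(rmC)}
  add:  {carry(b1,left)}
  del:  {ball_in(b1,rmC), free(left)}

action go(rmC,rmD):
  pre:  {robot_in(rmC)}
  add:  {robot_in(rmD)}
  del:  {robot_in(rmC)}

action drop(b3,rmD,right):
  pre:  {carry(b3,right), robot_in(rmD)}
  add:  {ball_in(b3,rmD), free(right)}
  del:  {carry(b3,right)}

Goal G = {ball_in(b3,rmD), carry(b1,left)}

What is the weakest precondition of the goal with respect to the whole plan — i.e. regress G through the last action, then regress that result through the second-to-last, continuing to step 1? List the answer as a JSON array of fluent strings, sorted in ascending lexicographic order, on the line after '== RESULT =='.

Regress step by step:
  through step 3 (drop(b3,rmD,right)): drop {ball_in(b3,rmD)}, keep {carry(b1,left)}, require {carry(b3,right), robot_in(rmD)}
    → {carry(b1,left), carry(b3,right), robot_in(rmD)}
  through step 2 (go(rmC,rmD)): drop {robot_in(rmD)}, keep {carry(b1,left), carry(b3,right)}, require {robot_in(rmC)}
    → {carry(b1,left), carry(b3,right), robot_in(rmC)}
  through step 1 (pick(b1,rmC,left)): drop {carry(b1,left)}, keep {carry(b3,right), robot_in(rmC)}, require {ball_in(b1,rmC), free(left), robot_in(rmC)}
    → {ball_in(b1,rmC), carry(b3,right), free(left), robot_in(rmC)}

== RESULT ==
["ball_in(b1,rmC)", "carry(b3,right)", "free(left)", "robot_in(rmC)"]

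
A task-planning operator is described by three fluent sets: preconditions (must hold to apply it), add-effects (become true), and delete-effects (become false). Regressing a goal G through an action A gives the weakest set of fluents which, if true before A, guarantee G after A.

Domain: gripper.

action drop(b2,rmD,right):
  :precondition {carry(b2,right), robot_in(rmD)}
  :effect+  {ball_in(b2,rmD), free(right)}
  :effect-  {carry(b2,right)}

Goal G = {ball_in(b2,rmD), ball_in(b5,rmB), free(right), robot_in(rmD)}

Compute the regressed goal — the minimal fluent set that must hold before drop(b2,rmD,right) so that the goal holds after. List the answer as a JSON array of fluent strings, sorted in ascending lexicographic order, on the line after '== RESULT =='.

Compute (G \ add) ∪ pre:
  G ∩ del = {}  (empty — regression defined)
  G \ add = {ball_in(b2,rmD), ball_in(b5,rmB), free(right), robot_in(rmD)} \ {ball_in(b2,rmD), free(right)} = {ball_in(b5,rmB), robot_in(rmD)}
  ∪ pre   = {ball_in(b5,rmB), robot_in(rmD)} ∪ {carry(b2,right), robot_in(rmD)}
          = {ball_in(b5,rmB), carry(b2,right), robot_in(rmD)}

== RESULT ==
["ball_in(b5,rmB)", "carry(b2,right)", "robot_in(rmD)"]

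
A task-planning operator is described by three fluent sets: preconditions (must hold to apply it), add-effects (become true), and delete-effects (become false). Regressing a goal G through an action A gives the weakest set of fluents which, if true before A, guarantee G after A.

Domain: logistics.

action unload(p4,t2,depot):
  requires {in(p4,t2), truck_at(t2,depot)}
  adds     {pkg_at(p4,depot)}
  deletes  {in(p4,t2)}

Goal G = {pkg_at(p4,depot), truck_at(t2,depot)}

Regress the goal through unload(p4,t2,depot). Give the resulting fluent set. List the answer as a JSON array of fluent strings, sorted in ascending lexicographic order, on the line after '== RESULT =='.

Compute (G \ add) ∪ pre:
  G ∩ del = {}  (empty — regression defined)
  G \ add = {pkg_at(p4,depot), truck_at(t2,depot)} \ {pkg_at(p4,depot)} = {truck_at(t2,depot)}
  ∪ pre   = {truck_at(t2,depot)} ∪ {in(p4,t2), truck_at(t2,depot)}
          = {in(p4,t2), truck_at(t2,depot)}

== RESULT ==
["in(p4,t2)", "truck_at(t2,depot)"]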